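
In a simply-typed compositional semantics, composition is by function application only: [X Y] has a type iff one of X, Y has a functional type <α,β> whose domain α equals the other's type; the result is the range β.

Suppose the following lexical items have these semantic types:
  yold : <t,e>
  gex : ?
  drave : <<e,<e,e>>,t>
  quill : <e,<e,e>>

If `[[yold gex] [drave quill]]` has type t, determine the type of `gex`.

[[yold gex] [drave quill]] is required to be t. [drave quill] : t cannot yield t as functor, so [yold gex] : <t,t>.
[yold gex] is required to be <t,t>. yold : <t,e> cannot yield <t,t> as functor, so gex : <<t,e>,<t,t>>.

<<t,e>,<t,t>>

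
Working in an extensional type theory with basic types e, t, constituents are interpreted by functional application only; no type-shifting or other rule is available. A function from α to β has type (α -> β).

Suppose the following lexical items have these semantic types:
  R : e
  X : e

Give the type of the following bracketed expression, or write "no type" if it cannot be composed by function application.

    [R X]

no type

[R X]: e with e — neither is a function whose domain matches the other; composition fails here.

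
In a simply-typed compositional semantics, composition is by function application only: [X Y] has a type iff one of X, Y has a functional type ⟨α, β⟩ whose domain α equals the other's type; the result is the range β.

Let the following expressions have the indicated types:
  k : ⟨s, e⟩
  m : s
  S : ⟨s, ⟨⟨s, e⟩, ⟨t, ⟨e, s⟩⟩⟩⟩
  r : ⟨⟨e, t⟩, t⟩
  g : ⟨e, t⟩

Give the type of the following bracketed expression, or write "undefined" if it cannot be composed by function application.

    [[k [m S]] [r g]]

⟨e, s⟩

[m S] — S of type ⟨s, ⟨⟨s, e⟩, ⟨t, ⟨e, s⟩⟩⟩⟩ combines with m of type s: type ⟨⟨s, e⟩, ⟨t, ⟨e, s⟩⟩⟩.
[k [m S]] — [m S] of type ⟨⟨s, e⟩, ⟨t, ⟨e, s⟩⟩⟩ combines with k of type ⟨s, e⟩: type ⟨t, ⟨e, s⟩⟩.
[r g] — r of type ⟨⟨e, t⟩, t⟩ combines with g of type ⟨e, t⟩: type t.
[[k [m S]] [r g]] — [k [m S]] of type ⟨t, ⟨e, s⟩⟩ combines with [r g] of type t: type ⟨e, s⟩.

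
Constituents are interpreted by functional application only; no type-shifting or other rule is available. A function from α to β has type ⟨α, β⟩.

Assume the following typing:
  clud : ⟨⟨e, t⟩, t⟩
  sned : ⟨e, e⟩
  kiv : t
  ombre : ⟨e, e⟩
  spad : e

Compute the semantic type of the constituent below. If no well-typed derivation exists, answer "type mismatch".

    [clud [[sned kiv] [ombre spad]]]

At [sned kiv]: neither ⟨e, e⟩ nor t can take the other as argument; the node is ill-typed.

type mismatch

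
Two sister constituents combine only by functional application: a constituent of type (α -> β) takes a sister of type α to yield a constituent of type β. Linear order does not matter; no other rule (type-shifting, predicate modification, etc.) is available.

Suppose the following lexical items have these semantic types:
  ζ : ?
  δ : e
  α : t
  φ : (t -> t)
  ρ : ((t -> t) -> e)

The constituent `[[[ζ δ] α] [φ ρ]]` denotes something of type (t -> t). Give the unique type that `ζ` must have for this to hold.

At [[[ζ δ] α] [φ ρ]] (required: (t -> t)): [φ ρ] is e, which is not a function with range (t -> t); hence [[ζ δ] α] is the functor — type (e -> (t -> t)).
At [[ζ δ] α] (required: (e -> (t -> t))): α is t, which is not a function with range (e -> (t -> t)); hence [ζ δ] is the functor — type (t -> (e -> (t -> t))).
At [ζ δ] (required: (t -> (e -> (t -> t)))): δ is e, which is not a function with range (t -> (e -> (t -> t))); hence ζ is the functor — type (e -> (t -> (e -> (t -> t)))).

(e -> (t -> (e -> (t -> t))))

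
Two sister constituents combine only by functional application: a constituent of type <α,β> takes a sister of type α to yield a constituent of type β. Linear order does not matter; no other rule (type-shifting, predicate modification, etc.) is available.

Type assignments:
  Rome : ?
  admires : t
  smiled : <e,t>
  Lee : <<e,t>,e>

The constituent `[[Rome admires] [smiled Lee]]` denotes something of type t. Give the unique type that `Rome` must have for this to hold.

<t,<e,t>>

[[Rome admires] [smiled Lee]] must have type t. The sister [smiled Lee] has type e; that is not a function onto t, so [Rome admires] must be the functor, of type <e,t>.
[Rome admires] must have type <e,t>. The sister admires has type t; that is not a function onto <e,t>, so Rome must be the functor, of type <t,<e,t>>.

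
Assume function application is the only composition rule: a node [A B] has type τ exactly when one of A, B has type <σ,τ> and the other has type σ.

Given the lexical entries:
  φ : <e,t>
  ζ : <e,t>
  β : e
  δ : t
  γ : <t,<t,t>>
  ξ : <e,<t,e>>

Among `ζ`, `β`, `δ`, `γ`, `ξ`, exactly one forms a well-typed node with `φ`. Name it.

β

ζ : <e,t> — neither side's domain matches the other.
β — combines: φ : <e,t> takes β : e as argument, giving t.
δ : t — neither side's domain matches the other.
γ : <t,<t,t>> — neither side's domain matches the other.
ξ : <e,<t,e>> — neither side's domain matches the other.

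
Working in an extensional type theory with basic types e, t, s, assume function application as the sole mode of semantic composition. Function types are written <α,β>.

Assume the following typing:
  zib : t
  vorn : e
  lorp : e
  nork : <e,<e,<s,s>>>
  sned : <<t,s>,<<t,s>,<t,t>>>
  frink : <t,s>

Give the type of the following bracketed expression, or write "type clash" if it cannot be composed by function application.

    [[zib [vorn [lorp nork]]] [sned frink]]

type clash

[lorp nork]: nork is <e,<e,<s,s>>>, lorp is e; result <e,<s,s>>.
[vorn [lorp nork]]: [lorp nork] is <e,<s,s>>, vorn is e; result <s,s>.
At [zib [vorn [lorp nork]]]: neither t nor <s,s> can take the other as argument; the node is ill-typed.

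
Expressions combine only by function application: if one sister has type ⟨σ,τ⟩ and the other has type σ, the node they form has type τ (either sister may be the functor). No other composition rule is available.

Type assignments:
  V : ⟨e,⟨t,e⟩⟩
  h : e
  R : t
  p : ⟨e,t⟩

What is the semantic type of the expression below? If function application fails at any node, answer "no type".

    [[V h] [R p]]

[V h]: V is ⟨e,⟨t,e⟩⟩, h is e; result ⟨t,e⟩.
[R p]: t and ⟨e,t⟩ cannot combine by function application — type clash.

no type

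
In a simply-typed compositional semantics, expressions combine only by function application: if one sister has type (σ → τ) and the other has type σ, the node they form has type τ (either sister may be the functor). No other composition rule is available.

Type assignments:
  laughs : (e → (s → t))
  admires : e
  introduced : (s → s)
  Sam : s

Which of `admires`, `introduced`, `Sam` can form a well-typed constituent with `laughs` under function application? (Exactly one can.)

admires

admires — combines: laughs : (e → (s → t)) takes admires : e as argument, giving (s → t).
introduced : (s → s) — neither side's domain matches the other.
Sam : s — neither side's domain matches the other.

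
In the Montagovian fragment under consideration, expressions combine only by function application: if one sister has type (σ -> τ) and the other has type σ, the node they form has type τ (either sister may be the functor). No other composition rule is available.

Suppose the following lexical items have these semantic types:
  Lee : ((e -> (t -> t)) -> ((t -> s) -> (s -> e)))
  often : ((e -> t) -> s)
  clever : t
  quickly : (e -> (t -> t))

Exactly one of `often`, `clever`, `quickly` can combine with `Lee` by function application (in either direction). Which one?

quickly

often : ((e -> t) -> s) — no; Lee wants (e -> (t -> t)), and often wants (e -> t).
clever : t — no; Lee wants (e -> (t -> t)), and clever wants nothing (atomic).
quickly — combines: Lee : ((e -> (t -> t)) -> ((t -> s) -> (s -> e))) takes quickly : (e -> (t -> t)) as argument, giving ((t -> s) -> (s -> e)).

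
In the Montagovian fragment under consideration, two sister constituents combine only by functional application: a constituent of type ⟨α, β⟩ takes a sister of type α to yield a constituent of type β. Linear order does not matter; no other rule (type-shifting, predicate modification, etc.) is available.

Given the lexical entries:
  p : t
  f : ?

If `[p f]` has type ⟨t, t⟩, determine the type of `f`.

[p f] must have type ⟨t, t⟩. The sister p has type t; that is not a function onto ⟨t, t⟩, so f must be the functor, of type ⟨t, ⟨t, t⟩⟩.

⟨t, ⟨t, t⟩⟩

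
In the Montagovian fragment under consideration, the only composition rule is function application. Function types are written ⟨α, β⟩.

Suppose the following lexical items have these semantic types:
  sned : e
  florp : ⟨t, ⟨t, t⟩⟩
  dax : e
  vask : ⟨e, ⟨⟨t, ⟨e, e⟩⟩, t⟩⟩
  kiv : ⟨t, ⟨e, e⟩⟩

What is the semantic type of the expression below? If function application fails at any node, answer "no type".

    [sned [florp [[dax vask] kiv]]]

[dax vask]: functor vask : ⟨e, ⟨⟨t, ⟨e, e⟩⟩, t⟩⟩, argument dax : e; result ⟨⟨t, ⟨e, e⟩⟩, t⟩.
[[dax vask] kiv]: functor [dax vask] : ⟨⟨t, ⟨e, e⟩⟩, t⟩, argument kiv : ⟨t, ⟨e, e⟩⟩; result t.
[florp [[dax vask] kiv]]: functor florp : ⟨t, ⟨t, t⟩⟩, argument [[dax vask] kiv] : t; result ⟨t, t⟩.
At [sned [florp [[dax vask] kiv]]]: neither e nor ⟨t, t⟩ can take the other as argument; the node is ill-typed.

no type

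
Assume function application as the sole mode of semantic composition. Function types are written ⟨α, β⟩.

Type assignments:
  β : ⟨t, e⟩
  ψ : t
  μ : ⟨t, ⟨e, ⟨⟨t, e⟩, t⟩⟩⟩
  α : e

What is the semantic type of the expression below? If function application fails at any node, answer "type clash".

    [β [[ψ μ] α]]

t

[ψ μ]: functor μ : ⟨t, ⟨e, ⟨⟨t, e⟩, t⟩⟩⟩, argument ψ : t; result ⟨e, ⟨⟨t, e⟩, t⟩⟩.
[[ψ μ] α]: functor [ψ μ] : ⟨e, ⟨⟨t, e⟩, t⟩⟩, argument α : e; result ⟨⟨t, e⟩, t⟩.
[β [[ψ μ] α]]: functor [[ψ μ] α] : ⟨⟨t, e⟩, t⟩, argument β : ⟨t, e⟩; result t.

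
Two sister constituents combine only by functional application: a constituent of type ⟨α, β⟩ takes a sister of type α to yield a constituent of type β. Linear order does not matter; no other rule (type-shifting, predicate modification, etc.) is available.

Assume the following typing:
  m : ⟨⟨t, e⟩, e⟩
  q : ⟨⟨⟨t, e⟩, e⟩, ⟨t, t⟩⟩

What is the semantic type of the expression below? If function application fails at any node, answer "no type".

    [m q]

[m q]: functor q : ⟨⟨⟨t, e⟩, e⟩, ⟨t, t⟩⟩, argument m : ⟨⟨t, e⟩, e⟩; result ⟨t, t⟩.

⟨t, t⟩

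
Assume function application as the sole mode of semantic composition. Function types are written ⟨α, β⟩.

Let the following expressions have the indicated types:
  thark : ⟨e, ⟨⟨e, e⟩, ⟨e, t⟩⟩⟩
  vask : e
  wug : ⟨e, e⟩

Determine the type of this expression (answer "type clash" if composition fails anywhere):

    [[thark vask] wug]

[thark vask]: functor thark : ⟨e, ⟨⟨e, e⟩, ⟨e, t⟩⟩⟩, argument vask : e; result ⟨⟨e, e⟩, ⟨e, t⟩⟩.
[[thark vask] wug]: functor [thark vask] : ⟨⟨e, e⟩, ⟨e, t⟩⟩, argument wug : ⟨e, e⟩; result ⟨e, t⟩.

⟨e, t⟩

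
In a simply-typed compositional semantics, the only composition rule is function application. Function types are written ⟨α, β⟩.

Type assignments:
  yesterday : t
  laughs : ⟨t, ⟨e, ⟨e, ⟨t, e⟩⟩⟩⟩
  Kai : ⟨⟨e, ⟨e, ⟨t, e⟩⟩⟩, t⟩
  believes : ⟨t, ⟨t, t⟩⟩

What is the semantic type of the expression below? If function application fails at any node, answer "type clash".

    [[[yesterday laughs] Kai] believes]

[yesterday laughs] — laughs of type ⟨t, ⟨e, ⟨e, ⟨t, e⟩⟩⟩⟩ combines with yesterday of type t: type ⟨e, ⟨e, ⟨t, e⟩⟩⟩.
[[yesterday laughs] Kai] — Kai of type ⟨⟨e, ⟨e, ⟨t, e⟩⟩⟩, t⟩ combines with [yesterday laughs] of type ⟨e, ⟨e, ⟨t, e⟩⟩⟩: type t.
[[[yesterday laughs] Kai] believes] — believes of type ⟨t, ⟨t, t⟩⟩ combines with [[yesterday laughs] Kai] of type t: type ⟨t, t⟩.

⟨t, t⟩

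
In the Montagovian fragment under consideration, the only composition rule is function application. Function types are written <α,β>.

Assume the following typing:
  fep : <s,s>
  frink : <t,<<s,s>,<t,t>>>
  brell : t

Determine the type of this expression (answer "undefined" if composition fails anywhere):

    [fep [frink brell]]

At [frink brell], frink : <t,<<s,s>,<t,t>>> takes brell : t, giving <<s,s>,<t,t>>.
At [fep [frink brell]], [frink brell] : <<s,s>,<t,t>> takes fep : <s,s>, giving <t,t>.

<t,t>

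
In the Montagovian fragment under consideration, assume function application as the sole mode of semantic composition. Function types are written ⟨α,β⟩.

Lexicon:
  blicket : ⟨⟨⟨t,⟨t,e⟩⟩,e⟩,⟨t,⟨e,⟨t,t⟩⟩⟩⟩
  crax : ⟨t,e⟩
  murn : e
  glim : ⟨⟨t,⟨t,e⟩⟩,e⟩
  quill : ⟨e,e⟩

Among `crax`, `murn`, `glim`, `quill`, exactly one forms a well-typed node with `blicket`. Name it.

glim

crax : ⟨t,e⟩ — neither side's domain matches the other.
murn : e — neither side's domain matches the other.
glim — combines: blicket : ⟨⟨⟨t,⟨t,e⟩⟩,e⟩,⟨t,⟨e,⟨t,t⟩⟩⟩⟩ takes glim : ⟨⟨t,⟨t,e⟩⟩,e⟩ as argument, giving ⟨t,⟨e,⟨t,t⟩⟩⟩.
quill : ⟨e,e⟩ — neither side's domain matches the other.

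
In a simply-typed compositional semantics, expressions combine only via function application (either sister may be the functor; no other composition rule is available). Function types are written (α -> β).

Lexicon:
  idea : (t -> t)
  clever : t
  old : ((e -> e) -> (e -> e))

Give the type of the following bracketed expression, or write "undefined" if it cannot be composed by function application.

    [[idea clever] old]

[idea clever]: functor idea : (t -> t), argument clever : t; result t.
At [[idea clever] old]: neither t nor ((e -> e) -> (e -> e)) can take the other as argument; the node is ill-typed.

undefined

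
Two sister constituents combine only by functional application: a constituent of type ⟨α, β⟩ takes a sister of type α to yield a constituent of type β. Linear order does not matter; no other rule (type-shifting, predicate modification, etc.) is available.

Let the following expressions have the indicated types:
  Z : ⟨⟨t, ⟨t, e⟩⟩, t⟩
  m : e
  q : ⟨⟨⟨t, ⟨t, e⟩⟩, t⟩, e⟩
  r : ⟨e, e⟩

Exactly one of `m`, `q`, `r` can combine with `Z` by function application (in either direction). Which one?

m : e — no; Z wants ⟨t, ⟨t, e⟩⟩, and m wants nothing (atomic).
q — combines: q : ⟨⟨⟨t, ⟨t, e⟩⟩, t⟩, e⟩ takes Z : ⟨⟨t, ⟨t, e⟩⟩, t⟩ as argument, giving e.
r : ⟨e, e⟩ — no; Z wants ⟨t, ⟨t, e⟩⟩, and r wants e.

q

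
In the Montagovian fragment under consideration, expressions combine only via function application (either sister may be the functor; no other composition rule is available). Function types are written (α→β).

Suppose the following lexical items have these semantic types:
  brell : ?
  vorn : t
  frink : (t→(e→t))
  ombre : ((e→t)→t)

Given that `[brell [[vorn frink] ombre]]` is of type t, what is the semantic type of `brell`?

[brell [[vorn frink] ombre]] is required to be t. [[vorn frink] ombre] : t cannot yield t as functor, so brell : (t→t).

(t→t)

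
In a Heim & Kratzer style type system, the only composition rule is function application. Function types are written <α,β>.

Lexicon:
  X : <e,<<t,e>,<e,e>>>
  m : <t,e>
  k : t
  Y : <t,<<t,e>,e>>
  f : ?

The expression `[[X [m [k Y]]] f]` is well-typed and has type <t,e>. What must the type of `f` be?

<<<t,e>,<e,e>>,<t,e>>

[[X [m [k Y]]] f] is required to be <t,e>. [X [m [k Y]]] : <<t,e>,<e,e>> cannot yield <t,e> as functor, so f : <<<t,e>,<e,e>>,<t,e>>.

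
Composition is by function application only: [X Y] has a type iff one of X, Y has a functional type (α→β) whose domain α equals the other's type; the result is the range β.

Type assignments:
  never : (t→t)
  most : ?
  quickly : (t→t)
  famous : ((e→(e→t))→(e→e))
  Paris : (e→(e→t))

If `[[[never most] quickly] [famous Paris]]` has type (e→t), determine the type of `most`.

[[[never most] quickly] [famous Paris]] must have type (e→t). The sister [famous Paris] has type (e→e); that is not a function onto (e→t), so [[never most] quickly] must be the functor, of type ((e→e)→(e→t)).
[[never most] quickly] must have type ((e→e)→(e→t)). The sister quickly has type (t→t); that is not a function onto ((e→e)→(e→t)), so [never most] must be the functor, of type ((t→t)→((e→e)→(e→t))).
[never most] must have type ((t→t)→((e→e)→(e→t))). The sister never has type (t→t); that is not a function onto ((t→t)→((e→e)→(e→t))), so most must be the functor, of type ((t→t)→((t→t)→((e→e)→(e→t)))).

((t→t)→((t→t)→((e→e)→(e→t))))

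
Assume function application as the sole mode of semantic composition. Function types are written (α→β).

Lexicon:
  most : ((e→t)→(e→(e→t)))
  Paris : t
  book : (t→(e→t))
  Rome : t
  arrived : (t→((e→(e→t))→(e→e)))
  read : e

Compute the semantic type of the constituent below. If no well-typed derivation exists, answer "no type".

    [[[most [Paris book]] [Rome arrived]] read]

[Paris book]: functor book : (t→(e→t)), argument Paris : t; result (e→t).
[most [Paris book]]: functor most : ((e→t)→(e→(e→t))), argument [Paris book] : (e→t); result (e→(e→t)).
[Rome arrived]: functor arrived : (t→((e→(e→t))→(e→e))), argument Rome : t; result ((e→(e→t))→(e→e)).
[[most [Paris book]] [Rome arrived]]: functor [Rome arrived] : ((e→(e→t))→(e→e)), argument [most [Paris book]] : (e→(e→t)); result (e→e).
[[[most [Paris book]] [Rome arrived]] read]: functor [[most [Paris book]] [Rome arrived]] : (e→e), argument read : e; result e.

e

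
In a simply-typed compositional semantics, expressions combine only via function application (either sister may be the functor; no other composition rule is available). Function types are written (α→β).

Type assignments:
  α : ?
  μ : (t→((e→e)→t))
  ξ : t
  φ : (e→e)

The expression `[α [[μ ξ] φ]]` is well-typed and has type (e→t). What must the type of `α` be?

(t→(e→t))

[α [[μ ξ] φ]] is required to be (e→t). [[μ ξ] φ] : t cannot yield (e→t) as functor, so α : (t→(e→t)).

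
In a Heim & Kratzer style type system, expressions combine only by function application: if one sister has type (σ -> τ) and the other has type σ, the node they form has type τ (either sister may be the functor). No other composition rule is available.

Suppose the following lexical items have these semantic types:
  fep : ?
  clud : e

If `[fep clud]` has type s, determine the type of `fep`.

[fep clud] must have type s. The sister clud has type e; that is not a function onto s, so fep must be the functor, of type (e -> s).

(e -> s)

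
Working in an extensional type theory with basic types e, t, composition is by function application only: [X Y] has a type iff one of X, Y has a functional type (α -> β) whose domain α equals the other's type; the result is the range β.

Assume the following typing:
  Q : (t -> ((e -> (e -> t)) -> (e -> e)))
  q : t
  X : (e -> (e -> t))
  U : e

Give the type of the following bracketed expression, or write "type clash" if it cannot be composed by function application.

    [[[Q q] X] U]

[Q q]: functor Q : (t -> ((e -> (e -> t)) -> (e -> e))), argument q : t; result ((e -> (e -> t)) -> (e -> e)).
[[Q q] X]: functor [Q q] : ((e -> (e -> t)) -> (e -> e)), argument X : (e -> (e -> t)); result (e -> e).
[[[Q q] X] U]: functor [[Q q] X] : (e -> e), argument U : e; result e.

e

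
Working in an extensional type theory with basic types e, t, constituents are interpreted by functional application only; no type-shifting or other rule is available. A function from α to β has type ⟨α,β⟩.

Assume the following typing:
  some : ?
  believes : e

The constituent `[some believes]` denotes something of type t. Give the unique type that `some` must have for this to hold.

At [some believes] (required: t): believes is e, which is not a function with range t; hence some is the functor — type ⟨e,t⟩.

⟨e,t⟩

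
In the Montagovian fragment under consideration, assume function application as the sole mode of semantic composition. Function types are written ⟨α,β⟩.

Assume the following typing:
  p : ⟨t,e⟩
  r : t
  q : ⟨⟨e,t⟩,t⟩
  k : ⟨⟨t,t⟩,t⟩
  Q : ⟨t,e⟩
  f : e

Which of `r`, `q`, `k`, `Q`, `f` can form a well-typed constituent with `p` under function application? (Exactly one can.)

r — combines: p : ⟨t,e⟩ takes r : t as argument, giving e.
q : ⟨⟨e,t⟩,t⟩ — does not combine with p.
k : ⟨⟨t,t⟩,t⟩ — does not combine with p.
Q : ⟨t,e⟩ — does not combine with p.
f : e — does not combine with p.

r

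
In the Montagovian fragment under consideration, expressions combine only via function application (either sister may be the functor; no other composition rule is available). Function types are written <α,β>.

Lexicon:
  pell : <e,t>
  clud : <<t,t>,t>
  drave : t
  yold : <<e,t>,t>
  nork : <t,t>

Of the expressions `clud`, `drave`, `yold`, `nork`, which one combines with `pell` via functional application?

yold

clud : <<t,t>,t> — pell needs e; clud needs <t,t>; neither fits.
drave : t — pell needs e; drave needs nothing (atomic); neither fits.
yold — combines: yold : <<e,t>,t> takes pell : <e,t> as argument, giving t.
nork : <t,t> — pell needs e; nork needs t; neither fits.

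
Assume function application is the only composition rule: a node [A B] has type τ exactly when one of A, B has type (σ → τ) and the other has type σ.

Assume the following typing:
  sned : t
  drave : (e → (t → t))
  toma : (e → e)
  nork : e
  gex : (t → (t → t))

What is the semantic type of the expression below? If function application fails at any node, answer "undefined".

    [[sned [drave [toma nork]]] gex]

(t → t)

[toma nork] — toma of type (e → e) combines with nork of type e: type e.
[drave [toma nork]] — drave of type (e → (t → t)) combines with [toma nork] of type e: type (t → t).
[sned [drave [toma nork]]] — [drave [toma nork]] of type (t → t) combines with sned of type t: type t.
[[sned [drave [toma nork]]] gex] — gex of type (t → (t → t)) combines with [sned [drave [toma nork]]] of type t: type (t → t).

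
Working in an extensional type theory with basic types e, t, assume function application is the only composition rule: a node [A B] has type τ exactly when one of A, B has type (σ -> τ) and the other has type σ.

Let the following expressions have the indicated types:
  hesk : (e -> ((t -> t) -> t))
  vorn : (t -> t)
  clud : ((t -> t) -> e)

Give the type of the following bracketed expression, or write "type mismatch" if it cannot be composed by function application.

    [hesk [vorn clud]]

((t -> t) -> t)

[vorn clud] — clud of type ((t -> t) -> e) combines with vorn of type (t -> t): type e.
[hesk [vorn clud]] — hesk of type (e -> ((t -> t) -> t)) combines with [vorn clud] of type e: type ((t -> t) -> t).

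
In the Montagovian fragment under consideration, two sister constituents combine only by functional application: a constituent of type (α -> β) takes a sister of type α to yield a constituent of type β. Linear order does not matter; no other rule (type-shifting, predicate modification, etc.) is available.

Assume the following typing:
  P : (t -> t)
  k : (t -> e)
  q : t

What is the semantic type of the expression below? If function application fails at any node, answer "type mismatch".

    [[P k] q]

[P k]: (t -> t) with (t -> e) — neither is a function whose domain matches the other; composition fails here.

type mismatch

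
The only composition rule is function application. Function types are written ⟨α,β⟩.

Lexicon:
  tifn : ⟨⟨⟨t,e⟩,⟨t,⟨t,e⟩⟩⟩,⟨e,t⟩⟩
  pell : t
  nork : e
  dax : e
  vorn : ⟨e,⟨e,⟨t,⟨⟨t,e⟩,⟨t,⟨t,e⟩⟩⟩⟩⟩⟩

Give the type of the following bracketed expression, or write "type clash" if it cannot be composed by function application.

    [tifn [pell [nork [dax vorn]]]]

[dax vorn]: functor vorn : ⟨e,⟨e,⟨t,⟨⟨t,e⟩,⟨t,⟨t,e⟩⟩⟩⟩⟩⟩, argument dax : e; result ⟨e,⟨t,⟨⟨t,e⟩,⟨t,⟨t,e⟩⟩⟩⟩⟩.
[nork [dax vorn]]: functor [dax vorn] : ⟨e,⟨t,⟨⟨t,e⟩,⟨t,⟨t,e⟩⟩⟩⟩⟩, argument nork : e; result ⟨t,⟨⟨t,e⟩,⟨t,⟨t,e⟩⟩⟩⟩.
[pell [nork [dax vorn]]]: functor [nork [dax vorn]] : ⟨t,⟨⟨t,e⟩,⟨t,⟨t,e⟩⟩⟩⟩, argument pell : t; result ⟨⟨t,e⟩,⟨t,⟨t,e⟩⟩⟩.
[tifn [pell [nork [dax vorn]]]]: functor tifn : ⟨⟨⟨t,e⟩,⟨t,⟨t,e⟩⟩⟩,⟨e,t⟩⟩, argument [pell [nork [dax vorn]]] : ⟨⟨t,e⟩,⟨t,⟨t,e⟩⟩⟩; result ⟨e,t⟩.

⟨e,t⟩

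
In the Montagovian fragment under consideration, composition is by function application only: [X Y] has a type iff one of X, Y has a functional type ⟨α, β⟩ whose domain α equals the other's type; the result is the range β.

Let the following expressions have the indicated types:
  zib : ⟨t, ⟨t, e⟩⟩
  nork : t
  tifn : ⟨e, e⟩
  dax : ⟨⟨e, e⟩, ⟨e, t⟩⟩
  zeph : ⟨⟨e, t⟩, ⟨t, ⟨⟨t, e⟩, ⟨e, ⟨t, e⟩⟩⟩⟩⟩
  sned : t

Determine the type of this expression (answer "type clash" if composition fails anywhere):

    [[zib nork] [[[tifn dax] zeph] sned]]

[zib nork]: functor zib : ⟨t, ⟨t, e⟩⟩, argument nork : t; result ⟨t, e⟩.
[tifn dax]: functor dax : ⟨⟨e, e⟩, ⟨e, t⟩⟩, argument tifn : ⟨e, e⟩; result ⟨e, t⟩.
[[tifn dax] zeph]: functor zeph : ⟨⟨e, t⟩, ⟨t, ⟨⟨t, e⟩, ⟨e, ⟨t, e⟩⟩⟩⟩⟩, argument [tifn dax] : ⟨e, t⟩; result ⟨t, ⟨⟨t, e⟩, ⟨e, ⟨t, e⟩⟩⟩⟩.
[[[tifn dax] zeph] sned]: functor [[tifn dax] zeph] : ⟨t, ⟨⟨t, e⟩, ⟨e, ⟨t, e⟩⟩⟩⟩, argument sned : t; result ⟨⟨t, e⟩, ⟨e, ⟨t, e⟩⟩⟩.
[[zib nork] [[[tifn dax] zeph] sned]]: functor [[[tifn dax] zeph] sned] : ⟨⟨t, e⟩, ⟨e, ⟨t, e⟩⟩⟩, argument [zib nork] : ⟨t, e⟩; result ⟨e, ⟨t, e⟩⟩.

⟨e, ⟨t, e⟩⟩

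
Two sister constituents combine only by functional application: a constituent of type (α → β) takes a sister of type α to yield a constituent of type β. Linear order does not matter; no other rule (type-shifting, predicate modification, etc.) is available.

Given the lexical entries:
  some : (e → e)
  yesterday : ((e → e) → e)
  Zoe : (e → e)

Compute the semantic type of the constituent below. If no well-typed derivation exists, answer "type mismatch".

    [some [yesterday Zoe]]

e

[yesterday Zoe] — yesterday of type ((e → e) → e) combines with Zoe of type (e → e): type e.
[some [yesterday Zoe]] — some of type (e → e) combines with [yesterday Zoe] of type e: type e.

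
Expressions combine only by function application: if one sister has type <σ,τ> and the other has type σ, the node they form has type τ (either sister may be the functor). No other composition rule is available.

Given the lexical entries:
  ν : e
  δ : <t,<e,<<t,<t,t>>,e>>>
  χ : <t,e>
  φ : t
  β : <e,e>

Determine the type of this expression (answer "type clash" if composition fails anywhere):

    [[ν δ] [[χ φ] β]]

type clash

[ν δ]: e and <t,<e,<<t,<t,t>>,e>>> cannot combine by function application — type clash.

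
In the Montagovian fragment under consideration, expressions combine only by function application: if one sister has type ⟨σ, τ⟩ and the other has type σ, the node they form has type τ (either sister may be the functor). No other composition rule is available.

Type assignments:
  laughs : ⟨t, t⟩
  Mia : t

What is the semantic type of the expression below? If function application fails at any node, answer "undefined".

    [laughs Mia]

At [laughs Mia], laughs : ⟨t, t⟩ takes Mia : t, giving t.

t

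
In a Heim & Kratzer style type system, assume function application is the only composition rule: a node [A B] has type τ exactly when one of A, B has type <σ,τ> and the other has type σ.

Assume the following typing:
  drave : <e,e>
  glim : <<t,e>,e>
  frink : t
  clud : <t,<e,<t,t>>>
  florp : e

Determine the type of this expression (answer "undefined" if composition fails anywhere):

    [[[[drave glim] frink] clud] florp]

[drave glim]: <e,e> and <<t,e>,e> cannot combine by function application — type clash.

undefined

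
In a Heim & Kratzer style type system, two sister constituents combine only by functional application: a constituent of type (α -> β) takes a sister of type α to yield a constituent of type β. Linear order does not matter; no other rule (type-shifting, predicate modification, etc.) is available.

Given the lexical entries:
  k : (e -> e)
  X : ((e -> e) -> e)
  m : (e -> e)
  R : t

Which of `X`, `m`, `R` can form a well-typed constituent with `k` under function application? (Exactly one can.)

X — combines: X : ((e -> e) -> e) takes k : (e -> e) as argument, giving e.
m : (e -> e) — k needs e; m needs e; neither fits.
R : t — k needs e; R needs nothing (atomic); neither fits.

X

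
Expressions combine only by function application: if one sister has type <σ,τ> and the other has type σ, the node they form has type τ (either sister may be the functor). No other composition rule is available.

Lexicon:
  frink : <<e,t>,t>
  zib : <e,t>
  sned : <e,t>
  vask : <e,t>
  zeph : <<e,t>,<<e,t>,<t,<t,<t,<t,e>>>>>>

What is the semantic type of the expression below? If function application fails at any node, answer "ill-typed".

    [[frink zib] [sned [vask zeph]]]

[frink zib]: <<e,t>,t> applied to <e,t> yields t.
[vask zeph]: <<e,t>,<<e,t>,<t,<t,<t,<t,e>>>>>> applied to <e,t> yields <<e,t>,<t,<t,<t,<t,e>>>>>.
[sned [vask zeph]]: <<e,t>,<t,<t,<t,<t,e>>>>> applied to <e,t> yields <t,<t,<t,<t,e>>>>.
[[frink zib] [sned [vask zeph]]]: <t,<t,<t,<t,e>>>> applied to t yields <t,<t,<t,e>>>.

<t,<t,<t,e>>>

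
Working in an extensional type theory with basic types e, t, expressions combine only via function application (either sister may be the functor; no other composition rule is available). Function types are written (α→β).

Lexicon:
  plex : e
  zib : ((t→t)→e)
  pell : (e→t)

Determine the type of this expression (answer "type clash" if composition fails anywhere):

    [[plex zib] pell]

[plex zib]: e and ((t→t)→e) cannot combine by function application — type clash.

type clash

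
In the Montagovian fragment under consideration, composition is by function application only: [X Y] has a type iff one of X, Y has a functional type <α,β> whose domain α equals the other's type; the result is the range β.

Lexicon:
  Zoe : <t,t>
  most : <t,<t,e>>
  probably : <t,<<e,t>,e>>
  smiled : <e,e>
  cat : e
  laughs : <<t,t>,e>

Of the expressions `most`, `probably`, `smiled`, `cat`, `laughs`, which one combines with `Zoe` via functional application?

laughs

most : <t,<t,e>> — no; Zoe wants t, and most wants t.
probably : <t,<<e,t>,e>> — no; Zoe wants t, and probably wants t.
smiled : <e,e> — no; Zoe wants t, and smiled wants e.
cat : e — no; Zoe wants t, and cat wants nothing (atomic).
laughs — combines: laughs : <<t,t>,e> takes Zoe : <t,t> as argument, giving e.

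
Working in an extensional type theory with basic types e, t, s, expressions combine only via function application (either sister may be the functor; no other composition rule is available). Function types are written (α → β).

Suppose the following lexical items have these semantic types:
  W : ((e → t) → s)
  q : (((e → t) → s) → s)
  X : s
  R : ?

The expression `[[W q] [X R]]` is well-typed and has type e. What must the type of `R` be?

(s → (s → e))

[[W q] [X R]] must have type e. The sister [W q] has type s; that is not a function onto e, so [X R] must be the functor, of type (s → e).
[X R] must have type (s → e). The sister X has type s; that is not a function onto (s → e), so R must be the functor, of type (s → (s → e)).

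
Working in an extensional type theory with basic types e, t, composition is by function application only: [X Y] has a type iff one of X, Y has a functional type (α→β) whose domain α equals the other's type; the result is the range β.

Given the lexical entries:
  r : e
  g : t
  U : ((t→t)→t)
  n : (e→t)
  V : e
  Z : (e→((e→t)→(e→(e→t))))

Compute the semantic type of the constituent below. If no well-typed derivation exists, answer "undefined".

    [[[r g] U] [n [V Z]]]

At [r g]: neither e nor t can take the other as argument; the node is ill-typed.

undefined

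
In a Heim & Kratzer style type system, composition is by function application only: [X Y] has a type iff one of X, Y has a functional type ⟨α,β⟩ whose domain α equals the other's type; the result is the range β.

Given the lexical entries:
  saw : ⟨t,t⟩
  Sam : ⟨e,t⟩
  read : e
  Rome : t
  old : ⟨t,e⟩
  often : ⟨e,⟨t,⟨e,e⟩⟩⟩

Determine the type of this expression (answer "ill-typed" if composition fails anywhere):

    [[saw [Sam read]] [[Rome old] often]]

[Sam read]: ⟨e,t⟩ applied to e yields t.
[saw [Sam read]]: ⟨t,t⟩ applied to t yields t.
[Rome old]: ⟨t,e⟩ applied to t yields e.
[[Rome old] often]: ⟨e,⟨t,⟨e,e⟩⟩⟩ applied to e yields ⟨t,⟨e,e⟩⟩.
[[saw [Sam read]] [[Rome old] often]]: ⟨t,⟨e,e⟩⟩ applied to t yields ⟨e,e⟩.

⟨e,e⟩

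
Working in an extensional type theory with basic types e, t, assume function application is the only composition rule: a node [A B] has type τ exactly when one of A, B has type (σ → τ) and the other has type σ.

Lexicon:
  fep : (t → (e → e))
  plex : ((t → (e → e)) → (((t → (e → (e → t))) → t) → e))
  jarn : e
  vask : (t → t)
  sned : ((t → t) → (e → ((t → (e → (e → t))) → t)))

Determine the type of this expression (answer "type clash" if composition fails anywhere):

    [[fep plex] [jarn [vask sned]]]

e

At [fep plex], plex : ((t → (e → e)) → (((t → (e → (e → t))) → t) → e)) takes fep : (t → (e → e)), giving (((t → (e → (e → t))) → t) → e).
At [vask sned], sned : ((t → t) → (e → ((t → (e → (e → t))) → t))) takes vask : (t → t), giving (e → ((t → (e → (e → t))) → t)).
At [jarn [vask sned]], [vask sned] : (e → ((t → (e → (e → t))) → t)) takes jarn : e, giving ((t → (e → (e → t))) → t).
At [[fep plex] [jarn [vask sned]]], [fep plex] : (((t → (e → (e → t))) → t) → e) takes [jarn [vask sned]] : ((t → (e → (e → t))) → t), giving e.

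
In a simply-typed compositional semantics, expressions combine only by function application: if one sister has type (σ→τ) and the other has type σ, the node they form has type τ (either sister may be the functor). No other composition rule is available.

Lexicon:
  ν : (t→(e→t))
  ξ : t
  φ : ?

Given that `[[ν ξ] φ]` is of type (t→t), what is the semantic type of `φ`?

[[ν ξ] φ] must have type (t→t). The sister [ν ξ] has type (e→t); that is not a function onto (t→t), so φ must be the functor, of type ((e→t)→(t→t)).

((e→t)→(t→t))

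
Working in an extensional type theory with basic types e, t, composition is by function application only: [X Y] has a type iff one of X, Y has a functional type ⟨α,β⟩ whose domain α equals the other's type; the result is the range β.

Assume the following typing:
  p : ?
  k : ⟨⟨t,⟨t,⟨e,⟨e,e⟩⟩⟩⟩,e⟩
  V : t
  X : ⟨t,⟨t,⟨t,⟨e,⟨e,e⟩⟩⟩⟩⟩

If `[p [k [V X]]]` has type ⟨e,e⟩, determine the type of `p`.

[p [k [V X]]] is required to be ⟨e,e⟩. [k [V X]] : e cannot yield ⟨e,e⟩ as functor, so p : ⟨e,⟨e,e⟩⟩.

⟨e,⟨e,e⟩⟩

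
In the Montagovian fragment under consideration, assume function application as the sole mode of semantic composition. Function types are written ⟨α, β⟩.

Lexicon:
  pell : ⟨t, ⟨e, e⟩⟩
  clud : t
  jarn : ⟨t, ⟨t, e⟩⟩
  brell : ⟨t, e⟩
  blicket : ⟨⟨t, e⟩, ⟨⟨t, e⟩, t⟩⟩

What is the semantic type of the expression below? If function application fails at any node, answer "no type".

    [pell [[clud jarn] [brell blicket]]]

[clud jarn] — jarn of type ⟨t, ⟨t, e⟩⟩ combines with clud of type t: type ⟨t, e⟩.
[brell blicket] — blicket of type ⟨⟨t, e⟩, ⟨⟨t, e⟩, t⟩⟩ combines with brell of type ⟨t, e⟩: type ⟨⟨t, e⟩, t⟩.
[[clud jarn] [brell blicket]] — [brell blicket] of type ⟨⟨t, e⟩, t⟩ combines with [clud jarn] of type ⟨t, e⟩: type t.
[pell [[clud jarn] [brell blicket]]] — pell of type ⟨t, ⟨e, e⟩⟩ combines with [[clud jarn] [brell blicket]] of type t: type ⟨e, e⟩.

⟨e, e⟩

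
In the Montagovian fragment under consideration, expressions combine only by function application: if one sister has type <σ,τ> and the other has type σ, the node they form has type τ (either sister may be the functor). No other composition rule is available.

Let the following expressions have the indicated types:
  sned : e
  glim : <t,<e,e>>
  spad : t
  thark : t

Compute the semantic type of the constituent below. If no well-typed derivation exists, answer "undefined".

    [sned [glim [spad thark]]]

undefined

[spad thark]: t with t — neither is a function whose domain matches the other; composition fails here.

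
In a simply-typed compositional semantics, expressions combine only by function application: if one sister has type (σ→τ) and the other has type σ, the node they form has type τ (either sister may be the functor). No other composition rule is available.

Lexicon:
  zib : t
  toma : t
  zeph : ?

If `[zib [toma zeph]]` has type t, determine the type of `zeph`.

[zib [toma zeph]] is required to be t. zib : t cannot yield t as functor, so [toma zeph] : (t→t).
[toma zeph] is required to be (t→t). toma : t cannot yield (t→t) as functor, so zeph : (t→(t→t)).

(t→(t→t))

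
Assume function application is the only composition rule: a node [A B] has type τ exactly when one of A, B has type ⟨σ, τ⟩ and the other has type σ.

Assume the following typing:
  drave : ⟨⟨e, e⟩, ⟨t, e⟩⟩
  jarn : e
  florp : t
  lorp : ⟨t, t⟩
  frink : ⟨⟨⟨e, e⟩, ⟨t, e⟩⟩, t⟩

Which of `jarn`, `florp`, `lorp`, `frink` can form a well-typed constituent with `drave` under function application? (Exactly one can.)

frink

jarn : e — drave needs ⟨e, e⟩; jarn needs nothing (atomic); neither fits.
florp : t — drave needs ⟨e, e⟩; florp needs nothing (atomic); neither fits.
lorp : ⟨t, t⟩ — drave needs ⟨e, e⟩; lorp needs t; neither fits.
frink — combines: frink : ⟨⟨⟨e, e⟩, ⟨t, e⟩⟩, t⟩ takes drave : ⟨⟨e, e⟩, ⟨t, e⟩⟩ as argument, giving t.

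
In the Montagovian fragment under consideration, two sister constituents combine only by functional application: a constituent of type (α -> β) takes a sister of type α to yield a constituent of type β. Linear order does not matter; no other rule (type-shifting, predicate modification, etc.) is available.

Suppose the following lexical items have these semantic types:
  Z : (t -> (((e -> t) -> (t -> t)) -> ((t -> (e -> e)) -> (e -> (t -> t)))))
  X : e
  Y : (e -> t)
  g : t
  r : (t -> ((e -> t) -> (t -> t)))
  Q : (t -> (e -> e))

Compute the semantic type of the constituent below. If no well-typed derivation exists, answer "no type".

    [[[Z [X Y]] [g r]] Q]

[X Y] — Y of type (e -> t) combines with X of type e: type t.
[Z [X Y]] — Z of type (t -> (((e -> t) -> (t -> t)) -> ((t -> (e -> e)) -> (e -> (t -> t))))) combines with [X Y] of type t: type (((e -> t) -> (t -> t)) -> ((t -> (e -> e)) -> (e -> (t -> t)))).
[g r] — r of type (t -> ((e -> t) -> (t -> t))) combines with g of type t: type ((e -> t) -> (t -> t)).
[[Z [X Y]] [g r]] — [Z [X Y]] of type (((e -> t) -> (t -> t)) -> ((t -> (e -> e)) -> (e -> (t -> t)))) combines with [g r] of type ((e -> t) -> (t -> t)): type ((t -> (e -> e)) -> (e -> (t -> t))).
[[[Z [X Y]] [g r]] Q] — [[Z [X Y]] [g r]] of type ((t -> (e -> e)) -> (e -> (t -> t))) combines with Q of type (t -> (e -> e)): type (e -> (t -> t)).

(e -> (t -> t))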